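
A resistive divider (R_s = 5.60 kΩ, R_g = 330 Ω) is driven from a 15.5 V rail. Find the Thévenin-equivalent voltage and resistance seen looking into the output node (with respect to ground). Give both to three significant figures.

V_th = 0.863 V, R_th = 312 Ω

V_th is the open-circuit tap voltage: 15.5 × 330/(5600 + 330) = 0.863 V.
With the supply zeroed, R_s and R_g appear in parallel from the tap: R_th = R_s‖R_g = (5600 × 330)/5930 = 312 Ω.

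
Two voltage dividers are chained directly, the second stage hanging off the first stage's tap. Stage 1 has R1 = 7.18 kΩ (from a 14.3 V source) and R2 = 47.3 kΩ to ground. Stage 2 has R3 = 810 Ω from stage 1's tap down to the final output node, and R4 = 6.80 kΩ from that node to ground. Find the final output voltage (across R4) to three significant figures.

V_out ≈ 6.10 V

Stage 2 presents R3+R4 = 7610 Ω as a load on stage 1's tap.
Stage 1's lower leg becomes R2‖(R3+R4) = 6555 Ω, so V_mid = 14.3 × 6555/13740 = 6.825 V.
Stage 2 is itself unloaded: V_out = V_mid × R4/(R3+R4) = 6.825 × 6800/7610 = 6.10 V.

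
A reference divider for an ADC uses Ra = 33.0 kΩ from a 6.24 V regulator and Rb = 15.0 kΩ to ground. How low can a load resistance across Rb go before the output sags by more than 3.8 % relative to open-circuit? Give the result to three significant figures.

R_L(min) ≈ 261 kΩ

Output resistance R_th = Ra‖Rb = (33.0 × 15.0)/48.00 = 10.31 kΩ.
The fractional drop is R_th/(R_th + R_L); requiring this ≤ 0.0380 gives R_L ≥ R_th(1/0.0380 − 1) = 10.31 × 25.32 = 261 kΩ.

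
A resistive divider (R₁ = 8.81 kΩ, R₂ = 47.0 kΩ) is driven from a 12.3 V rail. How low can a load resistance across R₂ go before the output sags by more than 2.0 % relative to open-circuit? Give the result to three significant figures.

Output resistance R_th = R₁‖R₂ = (8.81 × 47.0)/55.81 = 7.419 kΩ.
The fractional drop is R_th/(R_th + R_L); requiring this ≤ 0.0200 gives R_L ≥ R_th(1/0.0200 − 1) = 7.419 × 49.00 = 364 kΩ.

R_L(min) ≈ 364 kΩ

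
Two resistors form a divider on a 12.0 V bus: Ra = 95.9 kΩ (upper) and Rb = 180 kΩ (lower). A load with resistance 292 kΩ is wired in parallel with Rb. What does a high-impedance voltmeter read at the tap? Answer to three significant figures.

V_out ≈ 6.45 V

The load sits in parallel with Rb: Rb‖R_L = (180 × 292) / (180 + 292) = 111.4 kΩ.
V_out = 12.0 × 111.4 / (95.9 + 111.4) = 12.0 × 111.4/207.3 = 6.45 V.
(Unloaded it would have been 7.83 V.)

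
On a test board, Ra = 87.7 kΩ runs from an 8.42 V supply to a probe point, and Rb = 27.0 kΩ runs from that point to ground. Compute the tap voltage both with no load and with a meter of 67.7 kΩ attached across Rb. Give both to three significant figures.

Open-circuit: V = 8.42 × 27.0/(87.7 + 27.0) = 1.98 V.
With the load, Rb becomes Rb‖R_L = 19.30 kΩ, so V = 8.42 × 19.30/107.0 = 1.52 V.

Unloaded: 1.98 V; loaded: 1.52 V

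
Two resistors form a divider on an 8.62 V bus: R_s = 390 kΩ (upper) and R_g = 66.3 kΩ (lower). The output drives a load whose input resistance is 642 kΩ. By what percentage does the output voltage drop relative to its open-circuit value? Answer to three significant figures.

8.11 %

The divider's output (Thévenin) resistance is R_s‖R_g = 56.67 kΩ.
Fractional drop under load = R_th/(R_th + R_L) = 56.67 / (56.67 + 642) = 0.08111.
So the output falls by 8.11 %.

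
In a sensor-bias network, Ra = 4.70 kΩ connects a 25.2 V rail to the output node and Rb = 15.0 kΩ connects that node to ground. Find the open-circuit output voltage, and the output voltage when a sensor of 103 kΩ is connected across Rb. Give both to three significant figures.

Open-circuit: V = 25.2 × 15.0/(4.70 + 15.0) = 19.2 V.
With the load, Rb becomes Rb‖R_L = 13.09 kΩ, so V = 25.2 × 13.09/17.79 = 18.5 V.

Unloaded: 19.2 V; loaded: 18.5 V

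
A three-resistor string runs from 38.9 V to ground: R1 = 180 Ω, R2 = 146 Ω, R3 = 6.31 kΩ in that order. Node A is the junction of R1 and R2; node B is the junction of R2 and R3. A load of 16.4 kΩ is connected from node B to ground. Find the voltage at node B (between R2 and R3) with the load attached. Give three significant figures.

V ≈ 36.3 V

At node B, R3 is in parallel with the load: R3‖R_L = 4557 Ω.
Below node A the resistance is R2 + (R3‖R_L) = 4703 Ω, so V_A = 38.9 × 4703/4883 = 37.47 V.
Then V_B = V_A × (R3‖R_L)/(R2 + R3‖R_L) = 37.47 × 4557/4703 = 36.3 V.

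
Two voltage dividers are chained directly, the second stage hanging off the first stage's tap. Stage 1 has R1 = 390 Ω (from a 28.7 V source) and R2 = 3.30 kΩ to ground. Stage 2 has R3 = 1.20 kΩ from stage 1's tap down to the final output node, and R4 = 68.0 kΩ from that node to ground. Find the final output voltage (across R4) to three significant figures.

V_out ≈ 25.1 V

Stage 2 presents R3+R4 = 69200 Ω as a load on stage 1's tap.
Stage 1's lower leg becomes R2‖(R3+R4) = 3150 Ω, so V_mid = 28.7 × 3150/3540 = 25.54 V.
Stage 2 is itself unloaded: V_out = V_mid × R4/(R3+R4) = 25.54 × 68000/69200 = 25.1 V.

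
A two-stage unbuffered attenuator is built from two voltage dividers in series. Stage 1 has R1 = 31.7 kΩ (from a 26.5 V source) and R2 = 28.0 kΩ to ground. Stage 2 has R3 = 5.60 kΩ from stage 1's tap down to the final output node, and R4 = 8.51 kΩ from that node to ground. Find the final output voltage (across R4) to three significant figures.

Stage 2 presents R3+R4 = 14.11 kΩ as a load on stage 1's tap.
Stage 1's lower leg becomes R2‖(R3+R4) = 9.382 kΩ, so V_mid = 26.5 × 9.382/41.08 = 6.052 V.
Stage 2 is itself unloaded: V_out = V_mid × R4/(R3+R4) = 6.052 × 8.51/14.11 = 3.65 V.

V_out ≈ 3.65 V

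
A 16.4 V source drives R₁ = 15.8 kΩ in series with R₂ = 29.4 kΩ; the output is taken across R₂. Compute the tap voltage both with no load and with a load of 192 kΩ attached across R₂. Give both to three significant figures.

Open-circuit: V = 16.4 × 29.4/(15.8 + 29.4) = 10.7 V.
With the load, R₂ becomes R₂‖R_L = 25.50 kΩ, so V = 16.4 × 25.50/41.30 = 10.1 V.

Unloaded: 10.7 V; loaded: 10.1 V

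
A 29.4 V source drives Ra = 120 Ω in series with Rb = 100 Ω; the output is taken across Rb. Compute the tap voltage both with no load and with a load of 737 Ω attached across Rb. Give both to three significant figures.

Open-circuit: V = 29.4 × 100/(120 + 100) = 13.4 V.
With the load, Rb becomes Rb‖R_L = 88.05 Ω, so V = 29.4 × 88.05/208.1 = 12.4 V.

Unloaded: 13.4 V; loaded: 12.4 V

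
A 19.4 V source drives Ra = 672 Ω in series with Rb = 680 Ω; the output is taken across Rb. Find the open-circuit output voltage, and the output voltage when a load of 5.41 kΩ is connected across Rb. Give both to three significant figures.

Unloaded: 9.76 V; loaded: 9.18 V

Open-circuit: V = 19.4 × 680/(672 + 680) = 9.76 V.
With the load, Rb becomes Rb‖R_L = 604.1 Ω, so V = 19.4 × 604.1/1276 = 9.18 V.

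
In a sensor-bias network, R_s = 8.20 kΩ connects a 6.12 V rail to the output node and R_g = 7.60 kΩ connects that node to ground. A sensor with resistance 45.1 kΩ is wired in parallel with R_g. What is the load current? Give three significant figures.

I_L ≈ 0.0600 mA

R_g‖R_L = 6.504 kΩ; V_out = 6.12 × 6.504/14.70 = 2.707 V.
I_L = V_out / R_L = 2.707 / 45.1 kΩ = 0.0600 mA.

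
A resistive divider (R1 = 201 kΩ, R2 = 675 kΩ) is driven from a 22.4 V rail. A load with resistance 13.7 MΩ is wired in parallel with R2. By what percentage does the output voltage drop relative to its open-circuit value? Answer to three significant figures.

1.12 %

The divider's output (Thévenin) resistance is R1‖R2 = 154.9 kΩ.
Fractional drop under load = R_th/(R_th + R_L) = 154.9 / (154.9 + 13700) = 0.01118.
So the output falls by 1.12 %.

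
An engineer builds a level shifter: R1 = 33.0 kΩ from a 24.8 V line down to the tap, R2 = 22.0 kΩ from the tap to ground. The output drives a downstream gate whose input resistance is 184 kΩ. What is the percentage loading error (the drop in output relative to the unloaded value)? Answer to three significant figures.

6.69 %

The divider's output (Thévenin) resistance is R1‖R2 = 13.20 kΩ.
Fractional drop under load = R_th/(R_th + R_L) = 13.20 / (13.20 + 184) = 0.06694.
So the output falls by 6.69 %.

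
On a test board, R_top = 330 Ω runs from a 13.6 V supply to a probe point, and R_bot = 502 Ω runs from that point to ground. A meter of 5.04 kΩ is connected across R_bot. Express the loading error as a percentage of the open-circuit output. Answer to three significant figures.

3.80 %

The divider's output (Thévenin) resistance is R_top‖R_bot = 199.1 Ω.
Fractional drop under load = R_th/(R_th + R_L) = 199.1 / (199.1 + 5040) = 0.03800.
So the output falls by 3.80 %.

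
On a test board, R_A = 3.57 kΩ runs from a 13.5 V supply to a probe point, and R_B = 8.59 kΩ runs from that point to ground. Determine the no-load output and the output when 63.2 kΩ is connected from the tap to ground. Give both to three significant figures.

Unloaded: 9.54 V; loaded: 9.17 V

Open-circuit: V = 13.5 × 8.59/(3.57 + 8.59) = 9.54 V.
With the load, R_B becomes R_B‖R_L = 7.562 kΩ, so V = 13.5 × 7.562/11.13 = 9.17 V.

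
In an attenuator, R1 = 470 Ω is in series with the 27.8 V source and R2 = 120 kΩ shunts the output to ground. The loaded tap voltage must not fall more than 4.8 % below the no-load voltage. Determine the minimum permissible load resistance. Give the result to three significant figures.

R_L(min) ≈ 9.29 kΩ

Output resistance R_th = R1‖R2 = (470 × 120000)/120500 = 468.2 Ω.
The fractional drop is R_th/(R_th + R_L); requiring this ≤ 0.0480 gives R_L ≥ R_th(1/0.0480 − 1) = 468.2 × 19.83 = 9.29 kΩ.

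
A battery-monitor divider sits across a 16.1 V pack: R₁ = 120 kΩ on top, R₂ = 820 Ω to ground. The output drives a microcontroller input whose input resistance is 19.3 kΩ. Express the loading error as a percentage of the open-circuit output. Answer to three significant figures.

4.05 %

The divider's output (Thévenin) resistance is R₁‖R₂ = 814.4 Ω.
Fractional drop under load = R_th/(R_th + R_L) = 814.4 / (814.4 + 19300) = 0.04049.
So the output falls by 4.05 %.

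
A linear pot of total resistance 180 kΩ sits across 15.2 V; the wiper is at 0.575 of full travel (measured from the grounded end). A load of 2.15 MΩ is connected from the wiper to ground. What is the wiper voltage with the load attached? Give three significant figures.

The wiper splits the pot into (1−α)R = 76.50 kΩ above and αR = 103.5 kΩ below.
Lower section ‖ load = 98.75 kΩ.
V_wiper = 15.2 × 98.75/(76.50 + 98.75) = 8.56 V.

V ≈ 8.56 V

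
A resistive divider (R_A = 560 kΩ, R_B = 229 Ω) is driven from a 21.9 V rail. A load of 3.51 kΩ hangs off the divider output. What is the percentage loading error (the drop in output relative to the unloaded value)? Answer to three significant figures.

The divider's output (Thévenin) resistance is R_A‖R_B = 228.9 Ω.
Fractional drop under load = R_th/(R_th + R_L) = 228.9 / (228.9 + 3510) = 0.06122.
So the output falls by 6.12 %.

6.12 %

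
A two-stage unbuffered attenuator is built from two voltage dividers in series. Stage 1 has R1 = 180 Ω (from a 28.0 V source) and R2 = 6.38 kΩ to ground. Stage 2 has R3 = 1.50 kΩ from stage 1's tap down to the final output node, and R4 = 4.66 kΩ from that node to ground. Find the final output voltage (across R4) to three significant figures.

V_out ≈ 20.0 V

Stage 2 presents R3+R4 = 6160 Ω as a load on stage 1's tap.
Stage 1's lower leg becomes R2‖(R3+R4) = 3134 Ω, so V_mid = 28.0 × 3134/3314 = 26.48 V.
Stage 2 is itself unloaded: V_out = V_mid × R4/(R3+R4) = 26.48 × 4660/6160 = 20.0 V.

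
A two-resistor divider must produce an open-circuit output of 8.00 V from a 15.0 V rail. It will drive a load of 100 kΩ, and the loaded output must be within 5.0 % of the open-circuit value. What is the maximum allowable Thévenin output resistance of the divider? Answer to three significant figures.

Loading drop = R_th/(R_th + R_L) ≤ 0.0500, so R_th ≤ R_L · ε/(1−ε) = 100 kΩ × 0.0500/0.9500 = 5.26 kΩ.

R_th ≤ 5.26 kΩ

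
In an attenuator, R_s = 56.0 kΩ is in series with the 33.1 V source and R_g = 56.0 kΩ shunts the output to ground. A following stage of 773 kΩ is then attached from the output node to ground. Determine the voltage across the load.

V_out ≈ 16.0 V

The load sits in parallel with R_g: R_g‖R_L = (56.0 × 773) / (56.0 + 773) = 52.22 kΩ.
V_out = 33.1 × 52.22 / (56.0 + 52.22) = 33.1 × 52.22/108.2 = 16.0 V.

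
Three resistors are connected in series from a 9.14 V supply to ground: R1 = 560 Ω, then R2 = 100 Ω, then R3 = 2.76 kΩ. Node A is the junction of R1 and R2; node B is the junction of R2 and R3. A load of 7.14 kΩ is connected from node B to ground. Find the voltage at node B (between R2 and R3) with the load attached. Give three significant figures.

V ≈ 6.86 V

At node B, R3 is in parallel with the load: R3‖R_L = 1991 Ω.
Below node A the resistance is R2 + (R3‖R_L) = 2091 Ω, so V_A = 9.14 × 2091/2651 = 7.209 V.
Then V_B = V_A × (R3‖R_L)/(R2 + R3‖R_L) = 7.209 × 1991/2091 = 6.86 V.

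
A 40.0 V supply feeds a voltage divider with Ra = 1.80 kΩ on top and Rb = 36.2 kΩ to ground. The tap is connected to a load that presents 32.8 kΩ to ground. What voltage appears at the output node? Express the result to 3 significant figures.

The load sits in parallel with Rb: Rb‖R_L = (36.2 × 32.8) / (36.2 + 32.8) = 17.21 kΩ.
V_out = 40.0 × 17.21 / (1.80 + 17.21) = 40.0 × 17.21/19.01 = 36.2 V.
(Unloaded it would have been 38.1 V.)

V_out ≈ 36.2 V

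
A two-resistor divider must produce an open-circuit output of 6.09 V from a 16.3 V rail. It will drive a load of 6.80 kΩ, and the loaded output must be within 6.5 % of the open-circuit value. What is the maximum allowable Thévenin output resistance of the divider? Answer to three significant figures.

Loading drop = R_th/(R_th + R_L) ≤ 0.0650, so R_th ≤ R_L · ε/(1−ε) = 6.80 kΩ × 0.0650/0.9350 = 473 Ω.

R_th ≤ 473 Ω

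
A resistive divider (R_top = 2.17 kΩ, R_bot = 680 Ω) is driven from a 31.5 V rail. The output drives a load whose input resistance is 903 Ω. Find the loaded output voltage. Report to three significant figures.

The load sits in parallel with R_bot: R_bot‖R_L = (680 × 903) / (680 + 903) = 387.9 Ω.
V_out = 31.5 × 387.9 / (2170 + 387.9) = 31.5 × 387.9/2558 = 4.78 V.

V_out ≈ 4.78 V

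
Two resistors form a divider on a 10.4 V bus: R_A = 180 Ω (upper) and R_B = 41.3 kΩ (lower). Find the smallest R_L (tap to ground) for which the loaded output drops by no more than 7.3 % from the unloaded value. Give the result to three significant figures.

R_L(min) ≈ 2.28 kΩ

Output resistance R_th = R_A‖R_B = (180 × 41300)/41480 = 179.2 Ω.
The fractional drop is R_th/(R_th + R_L); requiring this ≤ 0.0730 gives R_L ≥ R_th(1/0.0730 − 1) = 179.2 × 12.70 = 2.28 kΩ.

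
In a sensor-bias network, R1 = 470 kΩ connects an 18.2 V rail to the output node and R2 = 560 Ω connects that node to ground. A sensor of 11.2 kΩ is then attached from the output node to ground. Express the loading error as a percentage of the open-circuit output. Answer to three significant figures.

4.76 %

The divider's output (Thévenin) resistance is R1‖R2 = 559.3 Ω.
Fractional drop under load = R_th/(R_th + R_L) = 559.3 / (559.3 + 11200) = 0.04757.
So the output falls by 4.76 %.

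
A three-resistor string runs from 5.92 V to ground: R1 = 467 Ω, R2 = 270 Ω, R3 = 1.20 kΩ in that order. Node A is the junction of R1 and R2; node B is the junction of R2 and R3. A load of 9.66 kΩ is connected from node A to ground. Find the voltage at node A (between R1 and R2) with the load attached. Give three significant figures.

Below node A the series string R2+R3 = 1470 Ω sits in parallel with the 9660 Ω load: 1276 Ω.
V_A = 5.92 × 1276/(467 + 1276) = 4.33 V.

V ≈ 4.33 V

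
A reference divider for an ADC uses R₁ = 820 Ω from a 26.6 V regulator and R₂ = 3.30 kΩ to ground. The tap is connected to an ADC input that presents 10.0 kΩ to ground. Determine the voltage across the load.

The load sits in parallel with R₂: R₂‖R_L = (3300 × 10000) / (3300 + 10000) = 2481 Ω.
V_out = 26.6 × 2481 / (820 + 2481) = 26.6 × 2481/3301 = 20.0 V.
(Unloaded it would have been 21.3 V.)

V_out ≈ 20.0 V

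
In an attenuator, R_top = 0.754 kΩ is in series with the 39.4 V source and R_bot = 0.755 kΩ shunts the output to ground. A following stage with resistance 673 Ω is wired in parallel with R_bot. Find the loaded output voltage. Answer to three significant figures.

V_out ≈ 12.6 V

The load sits in parallel with R_bot: R_bot‖R_L = (755 × 673) / (755 + 673) = 355.8 Ω.
V_out = 39.4 × 355.8 / (754 + 355.8) = 39.4 × 355.8/1110 = 12.6 V.
(Unloaded it would have been 19.7 V.)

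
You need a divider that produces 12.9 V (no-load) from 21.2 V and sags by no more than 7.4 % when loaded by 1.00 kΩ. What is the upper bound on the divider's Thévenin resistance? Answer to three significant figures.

R_th ≤ 79.9 Ω

Loading drop = R_th/(R_th + R_L) ≤ 0.0740, so R_th ≤ R_L · ε/(1−ε) = 1.00 kΩ × 0.0740/0.9260 = 79.9 Ω.
(Any R1, R2 with R2/(R1+R2) = 0.608 and R1‖R2 ≤ 79.9 Ω will meet the spec.)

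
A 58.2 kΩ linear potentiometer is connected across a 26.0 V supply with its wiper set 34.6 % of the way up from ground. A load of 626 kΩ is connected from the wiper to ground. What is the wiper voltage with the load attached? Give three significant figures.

V ≈ 8.81 V

The wiper splits the pot into (1−α)R = 38.06 kΩ above and αR = 20.14 kΩ below.
Lower section ‖ load = 19.51 kΩ.
V_wiper = 26.0 × 19.51/(38.06 + 19.51) = 8.81 V.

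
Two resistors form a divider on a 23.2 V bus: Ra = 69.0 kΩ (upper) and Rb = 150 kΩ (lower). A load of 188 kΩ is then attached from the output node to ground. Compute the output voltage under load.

V_out ≈ 12.7 V

The load sits in parallel with Rb: Rb‖R_L = (150 × 188) / (150 + 188) = 83.43 kΩ.
V_out = 23.2 × 83.43 / (69.0 + 83.43) = 23.2 × 83.43/152.4 = 12.7 V.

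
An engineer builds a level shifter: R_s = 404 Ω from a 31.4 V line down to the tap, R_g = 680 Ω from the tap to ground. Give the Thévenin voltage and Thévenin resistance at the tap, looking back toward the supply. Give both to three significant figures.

V_th is the open-circuit tap voltage: 31.4 × 680/(404 + 680) = 19.7 V.
With the supply zeroed, R_s and R_g appear in parallel from the tap: R_th = R_s‖R_g = (404 × 680)/1084 = 253 Ω.

V_th = 19.7 V, R_th = 253 Ω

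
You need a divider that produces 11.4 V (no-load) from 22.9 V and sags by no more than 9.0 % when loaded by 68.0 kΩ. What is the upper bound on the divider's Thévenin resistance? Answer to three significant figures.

R_th ≤ 6.73 kΩ

Loading drop = R_th/(R_th + R_L) ≤ 0.0900, so R_th ≤ R_L · ε/(1−ε) = 68.0 kΩ × 0.0900/0.9100 = 6.73 kΩ.
(Any R1, R2 with R2/(R1+R2) = 0.498 and R1‖R2 ≤ 6.73 kΩ will meet the spec.)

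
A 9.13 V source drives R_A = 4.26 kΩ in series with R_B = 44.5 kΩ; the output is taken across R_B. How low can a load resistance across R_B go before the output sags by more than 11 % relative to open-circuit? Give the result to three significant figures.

R_L(min) ≈ 31.5 kΩ

Output resistance R_th = R_A‖R_B = (4.26 × 44.5)/48.76 = 3.888 kΩ.
The fractional drop is R_th/(R_th + R_L); requiring this ≤ 0.110 gives R_L ≥ R_th(1/0.110 − 1) = 3.888 × 8.091 = 31.5 kΩ.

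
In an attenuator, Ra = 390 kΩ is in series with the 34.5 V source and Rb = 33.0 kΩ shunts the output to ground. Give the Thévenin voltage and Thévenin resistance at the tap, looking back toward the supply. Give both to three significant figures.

V_th = 2.69 V, R_th = 30.4 kΩ

V_th is the open-circuit tap voltage: 34.5 × 33.0/(390 + 33.0) = 2.69 V.
With the supply zeroed, Ra and Rb appear in parallel from the tap: R_th = Ra‖Rb = (390 × 33.0)/423.0 = 30.4 kΩ.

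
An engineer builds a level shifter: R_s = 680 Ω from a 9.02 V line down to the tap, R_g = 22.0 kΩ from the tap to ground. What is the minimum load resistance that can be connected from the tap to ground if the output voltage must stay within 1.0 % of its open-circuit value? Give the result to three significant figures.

Output resistance R_th = R_s‖R_g = (680 × 22000)/22680 = 659.6 Ω.
The fractional drop is R_th/(R_th + R_L); requiring this ≤ 0.0100 gives R_L ≥ R_th(1/0.0100 − 1) = 659.6 × 99.00 = 65.3 kΩ.

R_L(min) ≈ 65.3 kΩ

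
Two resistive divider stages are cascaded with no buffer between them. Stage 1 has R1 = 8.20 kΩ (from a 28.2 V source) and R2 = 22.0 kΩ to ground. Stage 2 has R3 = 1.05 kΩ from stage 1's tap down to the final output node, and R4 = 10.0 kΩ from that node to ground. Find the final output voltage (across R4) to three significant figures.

Stage 2 presents R3+R4 = 11.05 kΩ as a load on stage 1's tap.
Stage 1's lower leg becomes R2‖(R3+R4) = 7.356 kΩ, so V_mid = 28.2 × 7.356/15.56 = 13.33 V.
Stage 2 is itself unloaded: V_out = V_mid × R4/(R3+R4) = 13.33 × 10.0/11.05 = 12.1 V.

V_out ≈ 12.1 V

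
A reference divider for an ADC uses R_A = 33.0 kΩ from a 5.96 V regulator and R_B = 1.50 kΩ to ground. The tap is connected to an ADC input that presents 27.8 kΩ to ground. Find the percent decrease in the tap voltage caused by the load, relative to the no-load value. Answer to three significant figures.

The divider's output (Thévenin) resistance is R_A‖R_B = 1.435 kΩ.
Fractional drop under load = R_th/(R_th + R_L) = 1.435 / (1.435 + 27.8) = 0.04908.
So the output falls by 4.91 %.

4.91 %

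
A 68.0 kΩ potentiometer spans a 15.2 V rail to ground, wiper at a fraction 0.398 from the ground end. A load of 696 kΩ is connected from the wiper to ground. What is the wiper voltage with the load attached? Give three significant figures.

V ≈ 5.91 V

The wiper splits the pot into (1−α)R = 40.94 kΩ above and αR = 27.06 kΩ below.
Lower section ‖ load = 26.05 kΩ.
V_wiper = 15.2 × 26.05/(40.94 + 26.05) = 5.91 V.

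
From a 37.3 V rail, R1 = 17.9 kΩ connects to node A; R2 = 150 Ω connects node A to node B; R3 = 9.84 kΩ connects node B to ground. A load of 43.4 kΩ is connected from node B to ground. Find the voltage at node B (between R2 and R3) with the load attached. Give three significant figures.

At node B, R3 is in parallel with the load: R3‖R_L = 8021 Ω.
Below node A the resistance is R2 + (R3‖R_L) = 8171 Ω, so V_A = 37.3 × 8171/26070 = 11.69 V.
Then V_B = V_A × (R3‖R_L)/(R2 + R3‖R_L) = 11.69 × 8021/8171 = 11.5 V.

V ≈ 11.5 V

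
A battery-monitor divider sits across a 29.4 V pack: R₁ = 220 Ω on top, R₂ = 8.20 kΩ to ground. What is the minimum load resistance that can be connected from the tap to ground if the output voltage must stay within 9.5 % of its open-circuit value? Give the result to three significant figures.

R_L(min) ≈ 2.04 kΩ

Output resistance R_th = R₁‖R₂ = (220 × 8200)/8420 = 214.3 Ω.
The fractional drop is R_th/(R_th + R_L); requiring this ≤ 0.0950 gives R_L ≥ R_th(1/0.0950 − 1) = 214.3 × 9.526 = 2.04 kΩ.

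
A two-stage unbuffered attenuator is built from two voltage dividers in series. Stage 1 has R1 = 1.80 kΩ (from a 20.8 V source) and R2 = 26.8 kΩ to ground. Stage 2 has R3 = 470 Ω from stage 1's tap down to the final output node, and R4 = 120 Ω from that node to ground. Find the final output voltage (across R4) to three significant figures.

V_out ≈ 1.03 V

Stage 2 presents R3+R4 = 590.0 Ω as a load on stage 1's tap.
Stage 1's lower leg becomes R2‖(R3+R4) = 577.3 Ω, so V_mid = 20.8 × 577.3/2377 = 5.051 V.
Stage 2 is itself unloaded: V_out = V_mid × R4/(R3+R4) = 5.051 × 120/590.0 = 1.03 V.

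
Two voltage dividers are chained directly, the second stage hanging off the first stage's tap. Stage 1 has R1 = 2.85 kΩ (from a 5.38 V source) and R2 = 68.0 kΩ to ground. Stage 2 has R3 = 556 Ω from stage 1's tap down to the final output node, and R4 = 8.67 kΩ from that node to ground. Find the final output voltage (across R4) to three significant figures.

Stage 2 presents R3+R4 = 9226 Ω as a load on stage 1's tap.
Stage 1's lower leg becomes R2‖(R3+R4) = 8124 Ω, so V_mid = 5.38 × 8124/10970 = 3.983 V.
Stage 2 is itself unloaded: V_out = V_mid × R4/(R3+R4) = 3.983 × 8670/9226 = 3.74 V.

V_out ≈ 3.74 V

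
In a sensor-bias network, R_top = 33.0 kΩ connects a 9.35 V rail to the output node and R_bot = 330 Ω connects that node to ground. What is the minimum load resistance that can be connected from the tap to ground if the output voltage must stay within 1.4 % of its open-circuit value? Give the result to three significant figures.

Output resistance R_th = R_top‖R_bot = (33000 × 330)/33330 = 326.7 Ω.
The fractional drop is R_th/(R_th + R_L); requiring this ≤ 0.0140 gives R_L ≥ R_th(1/0.0140 − 1) = 326.7 × 70.43 = 23.0 kΩ.

R_L(min) ≈ 23.0 kΩ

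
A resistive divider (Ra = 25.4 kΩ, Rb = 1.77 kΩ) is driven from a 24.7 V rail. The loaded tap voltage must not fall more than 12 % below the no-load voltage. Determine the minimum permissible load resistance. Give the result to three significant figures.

R_L(min) ≈ 12.1 kΩ

Output resistance R_th = Ra‖Rb = (25.4 × 1.77)/27.17 = 1.655 kΩ.
The fractional drop is R_th/(R_th + R_L); requiring this ≤ 0.120 gives R_L ≥ R_th(1/0.120 − 1) = 1.655 × 7.333 = 12.1 kΩ.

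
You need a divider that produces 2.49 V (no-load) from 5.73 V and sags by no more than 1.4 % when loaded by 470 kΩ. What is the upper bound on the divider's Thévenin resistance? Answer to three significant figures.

Loading drop = R_th/(R_th + R_L) ≤ 0.0140, so R_th ≤ R_L · ε/(1−ε) = 470 kΩ × 0.0140/0.9860 = 6.67 kΩ.

R_th ≤ 6.67 kΩ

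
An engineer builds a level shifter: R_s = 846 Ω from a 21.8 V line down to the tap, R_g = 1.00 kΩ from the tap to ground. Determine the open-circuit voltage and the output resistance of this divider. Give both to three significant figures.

V_th is the open-circuit tap voltage: 21.8 × 1000/(846 + 1000) = 11.8 V.
With the supply zeroed, R_s and R_g appear in parallel from the tap: R_th = R_s‖R_g = (846 × 1000)/1846 = 458 Ω.

V_th = 11.8 V, R_th = 458 Ω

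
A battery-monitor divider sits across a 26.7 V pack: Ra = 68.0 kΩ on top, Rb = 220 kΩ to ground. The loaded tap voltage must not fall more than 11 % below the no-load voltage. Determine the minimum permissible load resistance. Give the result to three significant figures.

Output resistance R_th = Ra‖Rb = (68.0 × 220)/288.0 = 51.94 kΩ.
The fractional drop is R_th/(R_th + R_L); requiring this ≤ 0.110 gives R_L ≥ R_th(1/0.110 − 1) = 51.94 × 8.091 = 420 kΩ.

R_L(min) ≈ 420 kΩ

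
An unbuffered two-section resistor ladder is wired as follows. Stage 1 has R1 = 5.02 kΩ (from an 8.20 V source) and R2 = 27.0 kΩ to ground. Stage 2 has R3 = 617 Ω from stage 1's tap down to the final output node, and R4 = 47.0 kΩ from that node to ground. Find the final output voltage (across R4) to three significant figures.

V_out ≈ 6.27 V

Stage 2 presents R3+R4 = 47620 Ω as a load on stage 1's tap.
Stage 1's lower leg becomes R2‖(R3+R4) = 17230 Ω, so V_mid = 8.20 × 17230/22250 = 6.350 V.
Stage 2 is itself unloaded: V_out = V_mid × R4/(R3+R4) = 6.350 × 47000/47620 = 6.27 V.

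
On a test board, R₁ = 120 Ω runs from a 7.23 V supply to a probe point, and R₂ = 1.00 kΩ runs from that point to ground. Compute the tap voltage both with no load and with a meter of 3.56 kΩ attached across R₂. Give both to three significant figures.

Unloaded: 6.46 V; loaded: 6.27 V

Open-circuit: V = 7.23 × 1000/(120 + 1000) = 6.46 V.
With the load, R₂ becomes R₂‖R_L = 780.7 Ω, so V = 7.23 × 780.7/900.7 = 6.27 V.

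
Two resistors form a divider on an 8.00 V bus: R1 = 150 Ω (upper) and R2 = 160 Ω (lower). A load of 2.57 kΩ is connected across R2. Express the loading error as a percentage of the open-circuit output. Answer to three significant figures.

The divider's output (Thévenin) resistance is R1‖R2 = 77.42 Ω.
Fractional drop under load = R_th/(R_th + R_L) = 77.42 / (77.42 + 2570) = 0.02924.
So the output falls by 2.92 %.

2.92 %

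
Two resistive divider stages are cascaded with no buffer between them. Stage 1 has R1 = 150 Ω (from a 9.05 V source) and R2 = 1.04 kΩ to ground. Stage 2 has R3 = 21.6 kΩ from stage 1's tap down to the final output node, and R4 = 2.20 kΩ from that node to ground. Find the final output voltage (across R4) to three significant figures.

Stage 2 presents R3+R4 = 23800 Ω as a load on stage 1's tap.
Stage 1's lower leg becomes R2‖(R3+R4) = 996.5 Ω, so V_mid = 9.05 × 996.5/1146 = 7.866 V.
Stage 2 is itself unloaded: V_out = V_mid × R4/(R3+R4) = 7.866 × 2200/23800 = 0.727 V.

V_out ≈ 0.727 V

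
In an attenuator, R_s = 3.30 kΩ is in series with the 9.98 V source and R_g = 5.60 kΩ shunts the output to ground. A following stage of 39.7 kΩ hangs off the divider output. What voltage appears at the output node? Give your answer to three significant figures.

V_out ≈ 5.97 V

The load sits in parallel with R_g: R_g‖R_L = (5.60 × 39.7) / (5.60 + 39.7) = 4.908 kΩ.
V_out = 9.98 × 4.908 / (3.30 + 4.908) = 9.98 × 4.908/8.208 = 5.97 V.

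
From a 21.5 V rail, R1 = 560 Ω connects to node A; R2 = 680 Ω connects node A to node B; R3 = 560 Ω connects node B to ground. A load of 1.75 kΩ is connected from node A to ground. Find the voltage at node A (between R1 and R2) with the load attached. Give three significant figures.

V ≈ 12.1 V

Below node A the series string R2+R3 = 1240 Ω sits in parallel with the 1750 Ω load: 725.8 Ω.
V_A = 21.5 × 725.8/(560 + 725.8) = 12.1 V.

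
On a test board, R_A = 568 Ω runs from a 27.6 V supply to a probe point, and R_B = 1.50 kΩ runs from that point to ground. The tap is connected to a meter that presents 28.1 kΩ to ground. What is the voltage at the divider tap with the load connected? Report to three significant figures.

The load sits in parallel with R_B: R_B‖R_L = (1500 × 28100) / (1500 + 28100) = 1424 Ω.
V_out = 27.6 × 1424 / (568 + 1424) = 27.6 × 1424/1992 = 19.7 V.

V_out ≈ 19.7 V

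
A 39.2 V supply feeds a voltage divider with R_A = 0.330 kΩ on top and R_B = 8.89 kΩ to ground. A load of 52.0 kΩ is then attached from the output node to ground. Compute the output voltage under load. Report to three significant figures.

V_out ≈ 37.6 V

The load sits in parallel with R_B: R_B‖R_L = (8890 × 52000) / (8890 + 52000) = 7592 Ω.
V_out = 39.2 × 7592 / (330 + 7592) = 39.2 × 7592/7922 = 37.6 V.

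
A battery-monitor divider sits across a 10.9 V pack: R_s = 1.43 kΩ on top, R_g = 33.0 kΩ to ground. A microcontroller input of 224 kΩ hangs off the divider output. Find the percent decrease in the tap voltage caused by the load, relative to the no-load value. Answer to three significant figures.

The divider's output (Thévenin) resistance is R_s‖R_g = 1.371 kΩ.
Fractional drop under load = R_th/(R_th + R_L) = 1.371 / (1.371 + 224) = 0.006082.
So the output falls by 0.608 %.

0.608 %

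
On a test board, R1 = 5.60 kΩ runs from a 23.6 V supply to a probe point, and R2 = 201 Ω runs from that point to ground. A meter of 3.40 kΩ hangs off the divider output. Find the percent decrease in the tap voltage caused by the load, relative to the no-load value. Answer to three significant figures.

5.40 %

The divider's output (Thévenin) resistance is R1‖R2 = 194.0 Ω.
Fractional drop under load = R_th/(R_th + R_L) = 194.0 / (194.0 + 3400) = 0.05399.
So the output falls by 5.40 %.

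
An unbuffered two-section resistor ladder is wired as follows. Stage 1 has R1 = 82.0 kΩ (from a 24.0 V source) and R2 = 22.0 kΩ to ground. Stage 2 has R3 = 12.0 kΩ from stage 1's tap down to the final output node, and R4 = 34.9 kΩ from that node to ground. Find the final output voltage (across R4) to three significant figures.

V_out ≈ 2.76 V

Stage 2 presents R3+R4 = 46.90 kΩ as a load on stage 1's tap.
Stage 1's lower leg becomes R2‖(R3+R4) = 14.98 kΩ, so V_mid = 24.0 × 14.98/96.98 = 3.706 V.
Stage 2 is itself unloaded: V_out = V_mid × R4/(R3+R4) = 3.706 × 34.9/46.90 = 2.76 V.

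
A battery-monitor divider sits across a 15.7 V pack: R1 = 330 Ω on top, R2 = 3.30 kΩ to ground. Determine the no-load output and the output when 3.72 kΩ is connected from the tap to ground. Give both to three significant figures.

Unloaded: 14.3 V; loaded: 13.2 V

Open-circuit: V = 15.7 × 3300/(330 + 3300) = 14.3 V.
With the load, R2 becomes R2‖R_L = 1749 Ω, so V = 15.7 × 1749/2079 = 13.2 V.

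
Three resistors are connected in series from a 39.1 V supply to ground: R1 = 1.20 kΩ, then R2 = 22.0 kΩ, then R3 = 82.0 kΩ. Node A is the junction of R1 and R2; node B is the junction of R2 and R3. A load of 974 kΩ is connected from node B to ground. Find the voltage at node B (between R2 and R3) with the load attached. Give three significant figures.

V ≈ 29.9 V

At node B, R3 is in parallel with the load: R3‖R_L = 75.63 kΩ.
Below node A the resistance is R2 + (R3‖R_L) = 97.63 kΩ, so V_A = 39.1 × 97.63/98.83 = 38.63 V.
Then V_B = V_A × (R3‖R_L)/(R2 + R3‖R_L) = 38.63 × 75.63/97.63 = 29.9 V.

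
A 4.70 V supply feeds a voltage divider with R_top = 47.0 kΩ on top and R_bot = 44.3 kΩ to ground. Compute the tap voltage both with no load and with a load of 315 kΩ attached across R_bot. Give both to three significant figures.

Open-circuit: V = 4.70 × 44.3/(47.0 + 44.3) = 2.28 V.
With the load, R_bot becomes R_bot‖R_L = 38.84 kΩ, so V = 4.70 × 38.84/85.84 = 2.13 V.

Unloaded: 2.28 V; loaded: 2.13 V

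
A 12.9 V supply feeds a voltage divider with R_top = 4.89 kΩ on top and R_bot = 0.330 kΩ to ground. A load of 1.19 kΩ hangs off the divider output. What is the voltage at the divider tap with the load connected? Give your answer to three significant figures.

V_out ≈ 0.647 V

The load sits in parallel with R_bot: R_bot‖R_L = (330 × 1190) / (330 + 1190) = 258.4 Ω.
V_out = 12.9 × 258.4 / (4890 + 258.4) = 12.9 × 258.4/5148 = 0.647 V.
(Unloaded it would have been 0.816 V.)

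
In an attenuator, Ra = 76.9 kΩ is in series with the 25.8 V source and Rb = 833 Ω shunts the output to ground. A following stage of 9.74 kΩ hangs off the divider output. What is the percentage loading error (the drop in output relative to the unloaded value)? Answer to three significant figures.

7.80 %

The divider's output (Thévenin) resistance is Ra‖Rb = 824.1 Ω.
Fractional drop under load = R_th/(R_th + R_L) = 824.1 / (824.1 + 9740) = 0.07801.
So the output falls by 7.80 %.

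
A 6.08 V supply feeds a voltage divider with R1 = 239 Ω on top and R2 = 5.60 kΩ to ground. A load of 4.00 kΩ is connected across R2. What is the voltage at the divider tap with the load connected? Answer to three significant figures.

V_out ≈ 5.52 V

The load sits in parallel with R2: R2‖R_L = (5600 × 4000) / (5600 + 4000) = 2333 Ω.
V_out = 6.08 × 2333 / (239 + 2333) = 6.08 × 2333/2572 = 5.52 V.
(Unloaded it would have been 5.83 V.)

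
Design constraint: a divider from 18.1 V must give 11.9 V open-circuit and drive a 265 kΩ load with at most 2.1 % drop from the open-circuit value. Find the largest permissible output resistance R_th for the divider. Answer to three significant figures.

R_th ≤ 5.68 kΩ

Loading drop = R_th/(R_th + R_L) ≤ 0.0210, so R_th ≤ R_L · ε/(1−ε) = 265 kΩ × 0.0210/0.9790 = 5.68 kΩ.
(Any R1, R2 with R2/(R1+R2) = 0.657 and R1‖R2 ≤ 5.68 kΩ will meet the spec.)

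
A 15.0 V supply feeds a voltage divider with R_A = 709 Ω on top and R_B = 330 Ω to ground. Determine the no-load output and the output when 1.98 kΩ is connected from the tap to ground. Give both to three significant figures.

Unloaded: 4.76 V; loaded: 4.28 V

Open-circuit: V = 15.0 × 330/(709 + 330) = 4.76 V.
With the load, R_B becomes R_B‖R_L = 282.9 Ω, so V = 15.0 × 282.9/991.9 = 4.28 V.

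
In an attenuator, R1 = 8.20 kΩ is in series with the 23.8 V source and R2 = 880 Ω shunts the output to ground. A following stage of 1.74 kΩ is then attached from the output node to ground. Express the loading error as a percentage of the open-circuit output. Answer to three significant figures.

Unloaded V = 23.8 × 880/9080 = 2.307 V.
Loaded: R2‖R_L = 584.4 Ω, giving V = 23.8 × 584.4/8784 = 1.583 V.
Drop = (2.307 − 1.583) / 2.307 = 31.4 %.

31.4 %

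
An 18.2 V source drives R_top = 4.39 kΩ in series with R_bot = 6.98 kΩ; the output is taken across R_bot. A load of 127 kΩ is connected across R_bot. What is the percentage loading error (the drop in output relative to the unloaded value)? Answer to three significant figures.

2.08 %

The divider's output (Thévenin) resistance is R_top‖R_bot = 2.695 kΩ.
Fractional drop under load = R_th/(R_th + R_L) = 2.695 / (2.695 + 127) = 0.02078.
So the output falls by 2.08 %.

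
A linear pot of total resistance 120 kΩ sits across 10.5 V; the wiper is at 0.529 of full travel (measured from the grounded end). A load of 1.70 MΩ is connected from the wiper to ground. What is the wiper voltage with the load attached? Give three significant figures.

V ≈ 5.46 V

The wiper splits the pot into (1−α)R = 56.52 kΩ above and αR = 63.48 kΩ below.
Lower section ‖ load = 61.19 kΩ.
V_wiper = 10.5 × 61.19/(56.52 + 61.19) = 5.46 V.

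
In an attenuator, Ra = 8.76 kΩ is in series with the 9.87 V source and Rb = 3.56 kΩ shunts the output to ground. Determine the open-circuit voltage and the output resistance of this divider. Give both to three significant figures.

V_th = 2.85 V, R_th = 2.53 kΩ

V_th is the open-circuit tap voltage: 9.87 × 3.56/(8.76 + 3.56) = 2.85 V.
With the supply zeroed, Ra and Rb appear in parallel from the tap: R_th = Ra‖Rb = (8.76 × 3.56)/12.32 = 2.53 kΩ.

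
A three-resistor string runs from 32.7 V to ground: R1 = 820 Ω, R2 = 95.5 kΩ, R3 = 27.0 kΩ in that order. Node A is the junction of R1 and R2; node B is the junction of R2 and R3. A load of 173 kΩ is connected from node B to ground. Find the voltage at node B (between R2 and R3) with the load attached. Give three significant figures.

At node B, R3 is in parallel with the load: R3‖R_L = 23360 Ω.
Below node A the resistance is R2 + (R3‖R_L) = 118900 Ω, so V_A = 32.7 × 118900/119700 = 32.48 V.
Then V_B = V_A × (R3‖R_L)/(R2 + R3‖R_L) = 32.48 × 23360/118900 = 6.38 V.

V ≈ 6.38 V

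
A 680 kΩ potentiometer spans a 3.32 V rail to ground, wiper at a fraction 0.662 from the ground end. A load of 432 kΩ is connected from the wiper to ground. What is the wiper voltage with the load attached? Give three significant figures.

The wiper splits the pot into (1−α)R = 229.8 kΩ above and αR = 450.2 kΩ below.
Lower section ‖ load = 220.4 kΩ.
V_wiper = 3.32 × 220.4/(229.8 + 220.4) = 1.63 V.

V ≈ 1.63 V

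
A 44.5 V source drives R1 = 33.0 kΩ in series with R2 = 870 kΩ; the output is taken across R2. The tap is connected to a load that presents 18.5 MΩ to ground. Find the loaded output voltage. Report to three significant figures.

The load sits in parallel with R2: R2‖R_L = (870 × 18500) / (870 + 18500) = 830.9 kΩ.
V_out = 44.5 × 830.9 / (33.0 + 830.9) = 44.5 × 830.9/863.9 = 42.8 V.

V_out ≈ 42.8 V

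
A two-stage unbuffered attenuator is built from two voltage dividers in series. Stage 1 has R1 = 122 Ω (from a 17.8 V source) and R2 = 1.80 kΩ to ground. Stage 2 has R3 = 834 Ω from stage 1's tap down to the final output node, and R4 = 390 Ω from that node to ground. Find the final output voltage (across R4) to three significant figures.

V_out ≈ 4.86 V

Stage 2 presents R3+R4 = 1224 Ω as a load on stage 1's tap.
Stage 1's lower leg becomes R2‖(R3+R4) = 728.6 Ω, so V_mid = 17.8 × 728.6/850.6 = 15.25 V.
Stage 2 is itself unloaded: V_out = V_mid × R4/(R3+R4) = 15.25 × 390/1224 = 4.86 V.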